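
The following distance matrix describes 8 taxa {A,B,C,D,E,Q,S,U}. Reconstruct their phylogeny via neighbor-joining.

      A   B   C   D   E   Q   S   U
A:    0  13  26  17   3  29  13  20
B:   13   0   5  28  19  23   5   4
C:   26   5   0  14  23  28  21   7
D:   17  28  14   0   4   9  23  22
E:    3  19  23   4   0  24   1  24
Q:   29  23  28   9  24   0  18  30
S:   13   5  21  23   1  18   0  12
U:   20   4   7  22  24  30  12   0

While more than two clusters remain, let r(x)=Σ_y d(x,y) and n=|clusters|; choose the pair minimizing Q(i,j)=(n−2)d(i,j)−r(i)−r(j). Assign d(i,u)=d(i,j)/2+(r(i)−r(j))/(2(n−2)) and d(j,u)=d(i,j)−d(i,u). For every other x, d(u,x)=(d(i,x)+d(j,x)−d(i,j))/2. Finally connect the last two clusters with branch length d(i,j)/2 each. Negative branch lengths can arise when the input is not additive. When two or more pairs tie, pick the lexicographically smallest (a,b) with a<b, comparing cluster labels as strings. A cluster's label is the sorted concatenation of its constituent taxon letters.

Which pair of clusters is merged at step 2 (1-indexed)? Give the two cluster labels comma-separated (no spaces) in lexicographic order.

step 1: merge (D,Q) at d=9, Q=-224; branch lengths D→5/6, Q→49/6; new cluster DQ
  updated: d(A,DQ)=37/2, d(B,DQ)=21, d(C,DQ)=33/2, d(DQ,E)=19/2, d(DQ,S)=16, d(DQ,U)=43/2
step 2: merge (A,E) at d=3, Q=-158; branch lengths A→29/10, E→1/10; new cluster AE
  updated: d(AE,B)=29/2, d(AE,C)=23, d(AE,DQ)=25/2, d(AE,S)=11/2, d(AE,U)=41/2
step 3: merge (AE,DQ) at d=25/2, Q=-227/2; branch lengths AE→77/16, DQ→123/16; new cluster ADEQ
  updated: d(ADEQ,B)=23/2, d(ADEQ,C)=27/2, d(ADEQ,S)=9/2, d(ADEQ,U)=59/4
step 4: merge (ADEQ,S) at d=9/2, Q=-293/4; branch lengths ADEQ→61/24, S→47/24; new cluster ADEQS
  updated: d(ADEQS,B)=6, d(ADEQS,C)=15, d(ADEQS,U)=89/8
step 5: merge (ADEQS,B) at d=6, Q=-281/8; branch lengths ADEQS→233/32, B→-41/32; new cluster ABDEQS
  updated: d(ABDEQS,C)=7, d(ABDEQS,U)=73/16
step 6: merge (ABDEQS,C) at d=7, Q=-297/16; branch lengths ABDEQS→73/32, C→151/32; new cluster ABCDEQS
  updated: d(ABCDEQS,U)=73/32
step 7: merge (ABCDEQS,U) at d=73/32; branch lengths ABCDEQS→73/64, U→73/64; new cluster ABCDEQSU
final tree: ((((((A:29/10,E:1/10):77/16,(D:5/6,Q:49/6):123/16):61/24,S:47/24):233/32,B:-41/32):73/32,C:151/32):73/64,U:73/64)
total length: 1417/32

A,E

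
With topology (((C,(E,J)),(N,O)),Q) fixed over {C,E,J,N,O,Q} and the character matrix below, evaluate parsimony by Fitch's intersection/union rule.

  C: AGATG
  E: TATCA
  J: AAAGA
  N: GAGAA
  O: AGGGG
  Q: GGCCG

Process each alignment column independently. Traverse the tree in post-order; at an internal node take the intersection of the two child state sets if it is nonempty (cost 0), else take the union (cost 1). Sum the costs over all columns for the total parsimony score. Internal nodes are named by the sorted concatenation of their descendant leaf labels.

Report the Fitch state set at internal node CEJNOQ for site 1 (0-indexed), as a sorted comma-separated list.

G

[col 0] EJ: children E:{T}, J:{A} ∪→ {A,T}; cost 1
[col 0] CEJ: children C:{A}, EJ:{A,T} ∩→ {A}; cost 0
[col 0] NO: children N:{G}, O:{A} ∪→ {A,G}; cost 1
[col 0] CEJNO: children CEJ:{A}, NO:{A,G} ∩→ {A}; cost 0
[col 0] CEJNOQ: children CEJNO:{A}, Q:{G} ∪→ {A,G}; cost 1
[col 1] EJ: children E:{A}, J:{A} ∩→ {A}; cost 0
[col 1] CEJ: children C:{G}, EJ:{A} ∪→ {A,G}; cost 1
[col 1] NO: children N:{A}, O:{G} ∪→ {A,G}; cost 1
[col 1] CEJNO: children CEJ:{A,G}, NO:{A,G} ∩→ {A,G}; cost 0
[col 1] CEJNOQ: children CEJNO:{A,G}, Q:{G} ∩→ {G}; cost 0
[col 2] EJ: children E:{T}, J:{A} ∪→ {A,T}; cost 1
[col 2] CEJ: children C:{A}, EJ:{A,T} ∩→ {A}; cost 0
[col 2] NO: children N:{G}, O:{G} ∩→ {G}; cost 0
[col 2] CEJNO: children CEJ:{A}, NO:{G} ∪→ {A,G}; cost 1
[col 2] CEJNOQ: children CEJNO:{A,G}, Q:{C} ∪→ {A,C,G}; cost 1
[col 3] EJ: children E:{C}, J:{G} ∪→ {C,G}; cost 1
[col 3] CEJ: children C:{T}, EJ:{C,G} ∪→ {C,G,T}; cost 1
[col 3] NO: children N:{A}, O:{G} ∪→ {A,G}; cost 1
[col 3] CEJNO: children CEJ:{C,G,T}, NO:{A,G} ∩→ {G}; cost 0
[col 3] CEJNOQ: children CEJNO:{G}, Q:{C} ∪→ {C,G}; cost 1
[col 4] EJ: children E:{A}, J:{A} ∩→ {A}; cost 0
[col 4] CEJ: children C:{G}, EJ:{A} ∪→ {A,G}; cost 1
[col 4] NO: children N:{A}, O:{G} ∪→ {A,G}; cost 1
[col 4] CEJNO: children CEJ:{A,G}, NO:{A,G} ∩→ {A,G}; cost 0
[col 4] CEJNOQ: children CEJNO:{A,G}, Q:{G} ∩→ {G}; cost 0
per-site changes: [3, 2, 3, 4, 2]; total = 14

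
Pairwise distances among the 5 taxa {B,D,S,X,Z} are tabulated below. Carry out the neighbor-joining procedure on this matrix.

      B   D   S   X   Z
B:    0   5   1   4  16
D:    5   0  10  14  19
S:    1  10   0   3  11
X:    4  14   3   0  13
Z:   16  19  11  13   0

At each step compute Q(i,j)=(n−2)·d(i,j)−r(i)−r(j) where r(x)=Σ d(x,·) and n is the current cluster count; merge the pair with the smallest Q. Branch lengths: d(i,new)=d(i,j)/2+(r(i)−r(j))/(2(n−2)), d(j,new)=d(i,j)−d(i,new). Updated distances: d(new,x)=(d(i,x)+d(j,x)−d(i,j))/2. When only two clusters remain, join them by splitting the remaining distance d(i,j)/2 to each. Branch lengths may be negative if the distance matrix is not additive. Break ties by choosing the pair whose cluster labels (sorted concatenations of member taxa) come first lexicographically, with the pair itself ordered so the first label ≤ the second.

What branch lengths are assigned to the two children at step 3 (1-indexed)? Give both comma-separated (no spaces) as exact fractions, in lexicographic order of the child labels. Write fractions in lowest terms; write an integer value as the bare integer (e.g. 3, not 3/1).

7/8,19/8

1. join B+D (d=5, Q=-59) ⇒ BD; edges |B|=-7/6, |D|=37/6
  updated: d(BD,S)=3, d(BD,X)=13/2, d(BD,Z)=15
2. join BD+S (d=3, Q=-71/2) ⇒ BDS; edges |BD|=27/8, |S|=-3/8
  updated: d(BDS,X)=13/4, d(BDS,Z)=23/2
3. join BDS+X (d=13/4, Q=-111/4) ⇒ BDSX; edges |BDS|=7/8, |X|=19/8
  updated: d(BDSX,Z)=85/8
4. join BDSX+Z (d=85/8) ⇒ BDSXZ; edges |BDSX|=85/16, |Z|=85/16
final tree: ((((B:-7/6,D:37/6):27/8,S:-3/8):7/8,X:19/8):85/16,Z:85/16)
total length: 175/8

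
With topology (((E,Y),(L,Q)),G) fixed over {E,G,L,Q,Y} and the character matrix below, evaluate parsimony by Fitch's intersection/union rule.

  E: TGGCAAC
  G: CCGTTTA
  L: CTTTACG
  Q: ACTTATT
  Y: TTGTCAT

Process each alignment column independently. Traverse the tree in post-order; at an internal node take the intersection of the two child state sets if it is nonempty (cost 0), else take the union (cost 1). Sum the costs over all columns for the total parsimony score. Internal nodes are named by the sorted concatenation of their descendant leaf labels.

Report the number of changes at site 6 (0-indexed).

3

site 0, node EY: E={T} ∩ Y={T} → {T} (+0)
site 0, node LQ: L={C} ∪ Q={A} → {A,C} (+1)
site 0, node ELQY: EY={T} ∪ LQ={A,C} → {A,C,T} (+1)
site 0, node EGLQY: ELQY={A,C,T} ∩ G={C} → {C} (+0)
site 1, node EY: E={G} ∪ Y={T} → {G,T} (+1)
site 1, node LQ: L={T} ∪ Q={C} → {C,T} (+1)
site 1, node ELQY: EY={G,T} ∩ LQ={C,T} → {T} (+0)
site 1, node EGLQY: ELQY={T} ∪ G={C} → {C,T} (+1)
site 2, node EY: E={G} ∩ Y={G} → {G} (+0)
site 2, node LQ: L={T} ∩ Q={T} → {T} (+0)
site 2, node ELQY: EY={G} ∪ LQ={T} → {G,T} (+1)
site 2, node EGLQY: ELQY={G,T} ∩ G={G} → {G} (+0)
site 3, node EY: E={C} ∪ Y={T} → {C,T} (+1)
site 3, node LQ: L={T} ∩ Q={T} → {T} (+0)
site 3, node ELQY: EY={C,T} ∩ LQ={T} → {T} (+0)
site 3, node EGLQY: ELQY={T} ∩ G={T} → {T} (+0)
site 4, node EY: E={A} ∪ Y={C} → {A,C} (+1)
site 4, node LQ: L={A} ∩ Q={A} → {A} (+0)
site 4, node ELQY: EY={A,C} ∩ LQ={A} → {A} (+0)
site 4, node EGLQY: ELQY={A} ∪ G={T} → {A,T} (+1)
site 5, node EY: E={A} ∩ Y={A} → {A} (+0)
site 5, node LQ: L={C} ∪ Q={T} → {C,T} (+1)
site 5, node ELQY: EY={A} ∪ LQ={C,T} → {A,C,T} (+1)
site 5, node EGLQY: ELQY={A,C,T} ∩ G={T} → {T} (+0)
site 6, node EY: E={C} ∪ Y={T} → {C,T} (+1)
site 6, node LQ: L={G} ∪ Q={T} → {G,T} (+1)
site 6, node ELQY: EY={C,T} ∩ LQ={G,T} → {T} (+0)
site 6, node EGLQY: ELQY={T} ∪ G={A} → {A,T} (+1)
per-site changes: [2, 3, 1, 1, 2, 2, 3]; total = 14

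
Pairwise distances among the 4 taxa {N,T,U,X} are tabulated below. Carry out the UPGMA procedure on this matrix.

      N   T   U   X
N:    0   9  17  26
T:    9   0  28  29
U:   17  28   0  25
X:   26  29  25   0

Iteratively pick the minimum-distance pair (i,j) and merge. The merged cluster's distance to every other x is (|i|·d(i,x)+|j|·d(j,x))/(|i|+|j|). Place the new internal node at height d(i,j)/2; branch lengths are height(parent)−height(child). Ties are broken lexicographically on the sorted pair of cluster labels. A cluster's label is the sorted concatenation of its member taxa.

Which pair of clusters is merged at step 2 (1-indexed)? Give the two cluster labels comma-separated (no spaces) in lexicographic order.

NT,U

step 1: merge (N,T) at d=9; branch lengths N→9/2, T→9/2; new cluster NT
  updated: d(NT,U)=45/2, d(NT,X)=55/2
step 2: merge (NT,U) at d=45/2; branch lengths NT→27/4, U→45/4; new cluster NTU
  updated: d(NTU,X)=80/3
step 3: merge (NTU,X) at d=80/3; branch lengths NTU→25/12, X→40/3; new cluster NTUX
final tree: (((N:9/2,T:9/2):27/4,U:45/4):25/12,X:40/3)
total length: 509/12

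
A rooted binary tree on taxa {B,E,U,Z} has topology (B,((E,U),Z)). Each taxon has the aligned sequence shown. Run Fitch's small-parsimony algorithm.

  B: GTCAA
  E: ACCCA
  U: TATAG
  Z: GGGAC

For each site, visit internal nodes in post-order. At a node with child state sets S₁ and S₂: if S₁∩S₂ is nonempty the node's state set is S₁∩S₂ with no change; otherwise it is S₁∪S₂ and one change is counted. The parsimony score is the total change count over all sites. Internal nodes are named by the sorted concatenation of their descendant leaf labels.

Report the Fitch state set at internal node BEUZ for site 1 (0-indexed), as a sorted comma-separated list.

A,C,G,T

[col 0] EU: children E:{A}, U:{T} ∪→ {A,T}; cost 1
[col 0] EUZ: children EU:{A,T}, Z:{G} ∪→ {A,G,T}; cost 1
[col 0] BEUZ: children B:{G}, EUZ:{A,G,T} ∩→ {G}; cost 0
[col 1] EU: children E:{C}, U:{A} ∪→ {A,C}; cost 1
[col 1] EUZ: children EU:{A,C}, Z:{G} ∪→ {A,C,G}; cost 1
[col 1] BEUZ: children B:{T}, EUZ:{A,C,G} ∪→ {A,C,G,T}; cost 1
[col 2] EU: children E:{C}, U:{T} ∪→ {C,T}; cost 1
[col 2] EUZ: children EU:{C,T}, Z:{G} ∪→ {C,G,T}; cost 1
[col 2] BEUZ: children B:{C}, EUZ:{C,G,T} ∩→ {C}; cost 0
[col 3] EU: children E:{C}, U:{A} ∪→ {A,C}; cost 1
[col 3] EUZ: children EU:{A,C}, Z:{A} ∩→ {A}; cost 0
[col 3] BEUZ: children B:{A}, EUZ:{A} ∩→ {A}; cost 0
[col 4] EU: children E:{A}, U:{G} ∪→ {A,G}; cost 1
[col 4] EUZ: children EU:{A,G}, Z:{C} ∪→ {A,C,G}; cost 1
[col 4] BEUZ: children B:{A}, EUZ:{A,C,G} ∩→ {A}; cost 0
per-site changes: [2, 3, 2, 1, 2]; total = 10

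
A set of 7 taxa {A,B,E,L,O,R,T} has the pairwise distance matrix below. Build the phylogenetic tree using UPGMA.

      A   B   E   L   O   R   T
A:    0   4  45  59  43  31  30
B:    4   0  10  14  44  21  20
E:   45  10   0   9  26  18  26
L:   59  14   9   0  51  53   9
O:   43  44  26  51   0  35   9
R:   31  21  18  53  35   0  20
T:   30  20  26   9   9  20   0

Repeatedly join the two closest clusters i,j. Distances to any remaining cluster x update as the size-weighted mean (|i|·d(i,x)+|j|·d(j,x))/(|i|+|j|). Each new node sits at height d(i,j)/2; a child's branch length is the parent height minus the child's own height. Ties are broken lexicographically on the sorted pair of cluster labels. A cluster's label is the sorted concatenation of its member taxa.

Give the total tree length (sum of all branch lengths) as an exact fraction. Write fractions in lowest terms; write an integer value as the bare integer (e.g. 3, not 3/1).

847/12

iteration 1: select A,B (d=4); attach at lengths (2, 2); label the merged cluster AB
  updated: d(AB,E)=55/2, d(AB,L)=73/2, d(AB,O)=87/2, d(AB,R)=26, d(AB,T)=25
iteration 2: select E,L (d=9); attach at lengths (9/2, 9/2); label the merged cluster EL
  updated: d(AB,EL)=32, d(EL,O)=77/2, d(EL,R)=71/2, d(EL,T)=35/2
iteration 3: select O,T (d=9); attach at lengths (9/2, 9/2); label the merged cluster OT
  updated: d(AB,OT)=137/4, d(EL,OT)=28, d(OT,R)=55/2
iteration 4: select AB,R (d=26); attach at lengths (11, 13); label the merged cluster ABR
  updated: d(ABR,EL)=199/6, d(ABR,OT)=32
iteration 5: select EL,OT (d=28); attach at lengths (19/2, 19/2); label the merged cluster ELOT
  updated: d(ABR,ELOT)=391/12
iteration 6: select ABR,ELOT (d=391/12); attach at lengths (79/24, 55/24); label the merged cluster ABELORT
final tree: (((A:2,B:2):11,R:13):79/24,((E:9/2,L:9/2):19/2,(O:9/2,T:9/2):19/2):55/24)
total length: 847/12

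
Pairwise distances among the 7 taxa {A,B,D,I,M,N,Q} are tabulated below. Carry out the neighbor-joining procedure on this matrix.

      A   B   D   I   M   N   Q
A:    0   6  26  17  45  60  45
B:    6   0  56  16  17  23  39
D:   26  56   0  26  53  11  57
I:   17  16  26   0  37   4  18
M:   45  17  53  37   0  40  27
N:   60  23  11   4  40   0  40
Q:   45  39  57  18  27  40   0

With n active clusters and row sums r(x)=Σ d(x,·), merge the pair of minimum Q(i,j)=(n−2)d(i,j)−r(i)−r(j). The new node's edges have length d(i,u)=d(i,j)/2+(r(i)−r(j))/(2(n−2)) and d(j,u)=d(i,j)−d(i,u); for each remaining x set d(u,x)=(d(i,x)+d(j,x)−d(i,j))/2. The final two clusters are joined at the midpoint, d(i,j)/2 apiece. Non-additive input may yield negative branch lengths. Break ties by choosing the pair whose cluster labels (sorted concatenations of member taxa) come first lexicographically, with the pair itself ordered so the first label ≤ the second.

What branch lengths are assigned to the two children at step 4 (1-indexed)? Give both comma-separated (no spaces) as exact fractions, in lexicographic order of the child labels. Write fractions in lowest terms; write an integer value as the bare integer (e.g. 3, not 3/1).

step 1: merge (D,N) at d=11, Q=-352; branch lengths D→53/5, N→2/5; new cluster DN
  updated: d(A,DN)=75/2, d(B,DN)=34, d(DN,I)=19/2, d(DN,M)=41, d(DN,Q)=43
step 2: merge (A,B) at d=6, Q=-477/2; branch lengths A→125/16, B→-29/16; new cluster AB
  updated: d(AB,DN)=131/4, d(AB,I)=27/2, d(AB,M)=28, d(AB,Q)=39
step 3: merge (M,Q) at d=27, Q=-179; branch lengths M→29/2, Q→25/2; new cluster MQ
  updated: d(AB,MQ)=20, d(DN,MQ)=57/2, d(I,MQ)=14
step 4: merge (AB,MQ) at d=20, Q=-355/4; branch lengths AB→175/16, MQ→145/16; new cluster ABMQ
  updated: d(ABMQ,DN)=165/8, d(ABMQ,I)=15/4
step 5: merge (ABMQ,DN) at d=165/8, Q=-271/8; branch lengths ABMQ→119/16, DN→211/16; new cluster ABDMNQ
  updated: d(ABDMNQ,I)=-59/16
step 6: merge (ABDMNQ,I) at d=-59/16; branch lengths ABDMNQ→-59/32, I→-59/32; new cluster ABDIMNQ
final tree: ((((A:125/16,B:-29/16):175/16,(M:29/2,Q:25/2):145/16):119/16,(D:53/5,N:2/5):211/16):-59/32,I:-59/32)
total length: 1295/16

175/16,145/16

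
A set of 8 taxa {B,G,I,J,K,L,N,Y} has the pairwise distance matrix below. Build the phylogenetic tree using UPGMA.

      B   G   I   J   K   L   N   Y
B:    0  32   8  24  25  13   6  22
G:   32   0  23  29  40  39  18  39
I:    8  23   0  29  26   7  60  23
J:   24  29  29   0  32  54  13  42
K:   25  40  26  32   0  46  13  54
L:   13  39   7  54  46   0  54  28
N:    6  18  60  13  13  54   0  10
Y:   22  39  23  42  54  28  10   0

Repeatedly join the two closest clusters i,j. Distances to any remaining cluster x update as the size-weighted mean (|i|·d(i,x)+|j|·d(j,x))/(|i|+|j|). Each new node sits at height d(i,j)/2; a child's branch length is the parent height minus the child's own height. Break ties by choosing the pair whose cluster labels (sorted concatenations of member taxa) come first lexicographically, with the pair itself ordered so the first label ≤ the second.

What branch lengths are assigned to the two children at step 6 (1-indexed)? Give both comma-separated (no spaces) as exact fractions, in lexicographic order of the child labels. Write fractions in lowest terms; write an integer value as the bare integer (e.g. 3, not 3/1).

iteration 1: select B,N (d=6); attach at lengths (3, 3); label the merged cluster BN
  updated: d(BN,G)=25, d(BN,I)=34, d(BN,J)=37/2, d(BN,K)=19, d(BN,L)=67/2, d(BN,Y)=16
iteration 2: select I,L (d=7); attach at lengths (7/2, 7/2); label the merged cluster IL
  updated: d(BN,IL)=135/4, d(G,IL)=31, d(IL,J)=83/2, d(IL,K)=36, d(IL,Y)=51/2
iteration 3: select BN,Y (d=16); attach at lengths (5, 8); label the merged cluster BNY
  updated: d(BNY,G)=89/3, d(BNY,IL)=31, d(BNY,J)=79/3, d(BNY,K)=92/3
iteration 4: select BNY,J (d=79/3); attach at lengths (31/6, 79/6); label the merged cluster BJNY
  updated: d(BJNY,G)=59/2, d(BJNY,IL)=269/8, d(BJNY,K)=31
iteration 5: select BJNY,G (d=59/2); attach at lengths (19/12, 59/4); label the merged cluster BGJNY
  updated: d(BGJNY,IL)=331/10, d(BGJNY,K)=164/5
iteration 6: select BGJNY,K (d=164/5); attach at lengths (33/20, 82/5); label the merged cluster BGJKNY
  updated: d(BGJKNY,IL)=403/12
iteration 7: select BGJKNY,IL (d=403/12); attach at lengths (47/120, 319/24); label the merged cluster BGIJKLNY
final tree: ((((((B:3,N:3):5,Y:8):31/6,J:79/6):19/12,G:59/4):33/20,K:82/5):47/120,(I:7/2,L:7/2):319/24)
total length: 462/5

33/20,82/5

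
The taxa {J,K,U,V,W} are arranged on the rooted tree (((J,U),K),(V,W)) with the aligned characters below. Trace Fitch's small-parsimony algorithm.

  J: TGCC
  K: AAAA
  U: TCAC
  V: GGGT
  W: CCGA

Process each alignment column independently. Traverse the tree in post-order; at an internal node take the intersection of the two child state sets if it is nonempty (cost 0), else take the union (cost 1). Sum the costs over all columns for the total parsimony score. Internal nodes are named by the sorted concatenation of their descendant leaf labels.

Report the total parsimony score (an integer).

10

site 0, node JU: J={T} ∩ U={T} → {T} (+0)
site 0, node JKU: JU={T} ∪ K={A} → {A,T} (+1)
site 0, node VW: V={G} ∪ W={C} → {C,G} (+1)
site 0, node JKUVW: JKU={A,T} ∪ VW={C,G} → {A,C,G,T} (+1)
site 1, node JU: J={G} ∪ U={C} → {C,G} (+1)
site 1, node JKU: JU={C,G} ∪ K={A} → {A,C,G} (+1)
site 1, node VW: V={G} ∪ W={C} → {C,G} (+1)
site 1, node JKUVW: JKU={A,C,G} ∩ VW={C,G} → {C,G} (+0)
site 2, node JU: J={C} ∪ U={A} → {A,C} (+1)
site 2, node JKU: JU={A,C} ∩ K={A} → {A} (+0)
site 2, node VW: V={G} ∩ W={G} → {G} (+0)
site 2, node JKUVW: JKU={A} ∪ VW={G} → {A,G} (+1)
site 3, node JU: J={C} ∩ U={C} → {C} (+0)
site 3, node JKU: JU={C} ∪ K={A} → {A,C} (+1)
site 3, node VW: V={T} ∪ W={A} → {A,T} (+1)
site 3, node JKUVW: JKU={A,C} ∩ VW={A,T} → {A} (+0)
per-site changes: [3, 3, 2, 2]; total = 10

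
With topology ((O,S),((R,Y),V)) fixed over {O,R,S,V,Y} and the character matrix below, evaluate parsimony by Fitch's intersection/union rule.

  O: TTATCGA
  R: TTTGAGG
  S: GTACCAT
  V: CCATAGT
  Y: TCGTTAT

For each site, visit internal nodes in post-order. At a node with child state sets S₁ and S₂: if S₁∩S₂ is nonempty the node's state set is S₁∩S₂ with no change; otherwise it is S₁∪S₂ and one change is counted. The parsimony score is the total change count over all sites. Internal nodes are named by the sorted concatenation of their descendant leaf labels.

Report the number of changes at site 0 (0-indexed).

2

OS@0: {T} ∪ {G} = {G,T} (union, +1)
RY@0: {T} ∩ {T} = {T} (intersection, +0)
RVY@0: {T} ∪ {C} = {C,T} (union, +1)
ORSVY@0: {G,T} ∩ {C,T} = {T} (intersection, +0)
OS@1: {T} ∩ {T} = {T} (intersection, +0)
RY@1: {T} ∪ {C} = {C,T} (union, +1)
RVY@1: {C,T} ∩ {C} = {C} (intersection, +0)
ORSVY@1: {T} ∪ {C} = {C,T} (union, +1)
OS@2: {A} ∩ {A} = {A} (intersection, +0)
RY@2: {T} ∪ {G} = {G,T} (union, +1)
RVY@2: {G,T} ∪ {A} = {A,G,T} (union, +1)
ORSVY@2: {A} ∩ {A,G,T} = {A} (intersection, +0)
OS@3: {T} ∪ {C} = {C,T} (union, +1)
RY@3: {G} ∪ {T} = {G,T} (union, +1)
RVY@3: {G,T} ∩ {T} = {T} (intersection, +0)
ORSVY@3: {C,T} ∩ {T} = {T} (intersection, +0)
OS@4: {C} ∩ {C} = {C} (intersection, +0)
RY@4: {A} ∪ {T} = {A,T} (union, +1)
RVY@4: {A,T} ∩ {A} = {A} (intersection, +0)
ORSVY@4: {C} ∪ {A} = {A,C} (union, +1)
OS@5: {G} ∪ {A} = {A,G} (union, +1)
RY@5: {G} ∪ {A} = {A,G} (union, +1)
RVY@5: {A,G} ∩ {G} = {G} (intersection, +0)
ORSVY@5: {A,G} ∩ {G} = {G} (intersection, +0)
OS@6: {A} ∪ {T} = {A,T} (union, +1)
RY@6: {G} ∪ {T} = {G,T} (union, +1)
RVY@6: {G,T} ∩ {T} = {T} (intersection, +0)
ORSVY@6: {A,T} ∩ {T} = {T} (intersection, +0)
per-site changes: [2, 2, 2, 2, 2, 2, 2]; total = 14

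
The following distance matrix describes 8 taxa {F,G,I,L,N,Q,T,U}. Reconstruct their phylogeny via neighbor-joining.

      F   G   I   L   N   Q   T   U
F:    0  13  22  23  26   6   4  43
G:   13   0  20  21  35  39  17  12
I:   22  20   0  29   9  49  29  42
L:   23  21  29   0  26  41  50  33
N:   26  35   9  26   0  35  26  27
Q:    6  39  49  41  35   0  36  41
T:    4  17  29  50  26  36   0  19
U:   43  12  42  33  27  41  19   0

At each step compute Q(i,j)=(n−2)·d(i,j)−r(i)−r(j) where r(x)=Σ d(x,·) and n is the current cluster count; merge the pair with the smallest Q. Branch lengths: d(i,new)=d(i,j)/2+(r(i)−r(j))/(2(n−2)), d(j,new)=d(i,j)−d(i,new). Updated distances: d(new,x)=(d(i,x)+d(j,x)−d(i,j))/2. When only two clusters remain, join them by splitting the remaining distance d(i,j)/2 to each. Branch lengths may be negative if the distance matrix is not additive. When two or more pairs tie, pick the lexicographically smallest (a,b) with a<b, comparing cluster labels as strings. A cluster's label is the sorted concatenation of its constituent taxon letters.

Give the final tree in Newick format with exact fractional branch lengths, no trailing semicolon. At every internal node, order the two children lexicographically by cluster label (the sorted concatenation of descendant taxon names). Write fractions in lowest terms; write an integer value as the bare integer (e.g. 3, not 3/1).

(((((F:-37/6,Q:73/6):151/16,T:121/16):101/16,((I:28/5,N:17/5):211/24,L:341/24):89/16):59/16,G:11/8):85/16,U:85/16)

step 1: merge (F,Q) at d=6, Q=-348; branch lengths F→-37/6, Q→73/6; new cluster FQ
  updated: d(FQ,G)=23, d(FQ,I)=65/2, d(FQ,L)=29, d(FQ,N)=55/2, d(FQ,T)=17, d(FQ,U)=39
step 2: merge (I,N) at d=9, Q=-267; branch lengths I→28/5, N→17/5; new cluster IN
  updated: d(FQ,IN)=51/2, d(G,IN)=23, d(IN,L)=23, d(IN,T)=23, d(IN,U)=30
step 3: merge (FQ,T) at d=17, Q=-383/2; branch lengths FQ→151/16, T→121/16; new cluster FQT
  updated: d(FQT,G)=23/2, d(FQT,IN)=63/4, d(FQT,L)=31, d(FQT,U)=41/2
step 4: merge (IN,L) at d=23, Q=-523/4; branch lengths IN→211/24, L→341/24; new cluster ILN
  updated: d(FQT,ILN)=95/8, d(G,ILN)=21/2, d(ILN,U)=20
step 5: merge (FQT,ILN) at d=95/8, Q=-125/2; branch lengths FQT→101/16, ILN→89/16; new cluster FILNQT
  updated: d(FILNQT,G)=81/16, d(FILNQT,U)=229/16
step 6: merge (FILNQT,G) at d=81/16, Q=-251/8; branch lengths FILNQT→59/16, G→11/8; new cluster FGILNQT
  updated: d(FGILNQT,U)=85/8
step 7: merge (FGILNQT,U) at d=85/8; branch lengths FGILNQT→85/16, U→85/16; new cluster FGILNQTU
final tree: (((((F:-37/6,Q:73/6):151/16,T:121/16):101/16,((I:28/5,N:17/5):211/24,L:341/24):89/16):59/16,G:11/8):85/16,U:85/16)
total length: 1321/16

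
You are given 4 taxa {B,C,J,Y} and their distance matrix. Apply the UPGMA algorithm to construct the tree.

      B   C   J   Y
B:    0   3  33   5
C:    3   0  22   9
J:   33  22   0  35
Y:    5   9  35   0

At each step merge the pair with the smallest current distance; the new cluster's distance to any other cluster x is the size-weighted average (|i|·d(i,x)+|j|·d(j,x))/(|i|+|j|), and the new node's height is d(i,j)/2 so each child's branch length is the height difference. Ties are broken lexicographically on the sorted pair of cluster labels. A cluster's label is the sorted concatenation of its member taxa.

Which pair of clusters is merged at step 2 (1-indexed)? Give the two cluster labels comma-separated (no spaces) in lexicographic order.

BC,Y

1. join B+C (d=3) ⇒ BC; edges |B|=3/2, |C|=3/2
  updated: d(BC,J)=55/2, d(BC,Y)=7
2. join BC+Y (d=7) ⇒ BCY; edges |BC|=2, |Y|=7/2
  updated: d(BCY,J)=30
3. join BCY+J (d=30) ⇒ BCJY; edges |BCY|=23/2, |J|=15
final tree: (((B:3/2,C:3/2):2,Y:7/2):23/2,J:15)
total length: 35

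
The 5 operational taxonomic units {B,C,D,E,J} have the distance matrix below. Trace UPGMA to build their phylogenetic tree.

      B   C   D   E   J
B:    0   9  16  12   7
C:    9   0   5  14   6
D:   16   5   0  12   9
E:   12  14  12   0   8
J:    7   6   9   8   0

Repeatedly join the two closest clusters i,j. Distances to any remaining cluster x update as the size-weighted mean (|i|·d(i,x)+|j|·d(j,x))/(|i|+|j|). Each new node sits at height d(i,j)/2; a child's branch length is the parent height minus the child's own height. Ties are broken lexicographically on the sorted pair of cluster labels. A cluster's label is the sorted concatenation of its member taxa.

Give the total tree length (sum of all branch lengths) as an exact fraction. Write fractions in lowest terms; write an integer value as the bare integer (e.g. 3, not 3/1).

45/2

step 1: merge (C,D) at d=5; branch lengths C→5/2, D→5/2; new cluster CD
  updated: d(B,CD)=25/2, d(CD,E)=13, d(CD,J)=15/2
step 2: merge (B,J) at d=7; branch lengths B→7/2, J→7/2; new cluster BJ
  updated: d(BJ,CD)=10, d(BJ,E)=10
step 3: merge (BJ,CD) at d=10; branch lengths BJ→3/2, CD→5/2; new cluster BCDJ
  updated: d(BCDJ,E)=23/2
step 4: merge (BCDJ,E) at d=23/2; branch lengths BCDJ→3/4, E→23/4; new cluster BCDEJ
final tree: (((B:7/2,J:7/2):3/2,(C:5/2,D:5/2):5/2):3/4,E:23/4)
total length: 45/2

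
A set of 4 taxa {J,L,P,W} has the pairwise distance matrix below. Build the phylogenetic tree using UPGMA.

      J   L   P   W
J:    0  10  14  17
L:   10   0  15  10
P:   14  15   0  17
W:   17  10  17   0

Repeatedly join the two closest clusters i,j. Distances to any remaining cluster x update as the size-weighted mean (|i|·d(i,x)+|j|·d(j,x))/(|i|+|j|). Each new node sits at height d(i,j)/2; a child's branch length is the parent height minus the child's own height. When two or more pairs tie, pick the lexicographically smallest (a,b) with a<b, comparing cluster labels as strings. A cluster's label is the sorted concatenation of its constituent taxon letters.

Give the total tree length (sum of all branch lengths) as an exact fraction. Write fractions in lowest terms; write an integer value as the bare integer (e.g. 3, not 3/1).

325/12

iteration 1: select J,L (d=10); attach at lengths (5, 5); label the merged cluster JL
  updated: d(JL,P)=29/2, d(JL,W)=27/2
iteration 2: select JL,W (d=27/2); attach at lengths (7/4, 27/4); label the merged cluster JLW
  updated: d(JLW,P)=46/3
iteration 3: select JLW,P (d=46/3); attach at lengths (11/12, 23/3); label the merged cluster JLPW
final tree: (((J:5,L:5):7/4,W:27/4):11/12,P:23/3)
total length: 325/12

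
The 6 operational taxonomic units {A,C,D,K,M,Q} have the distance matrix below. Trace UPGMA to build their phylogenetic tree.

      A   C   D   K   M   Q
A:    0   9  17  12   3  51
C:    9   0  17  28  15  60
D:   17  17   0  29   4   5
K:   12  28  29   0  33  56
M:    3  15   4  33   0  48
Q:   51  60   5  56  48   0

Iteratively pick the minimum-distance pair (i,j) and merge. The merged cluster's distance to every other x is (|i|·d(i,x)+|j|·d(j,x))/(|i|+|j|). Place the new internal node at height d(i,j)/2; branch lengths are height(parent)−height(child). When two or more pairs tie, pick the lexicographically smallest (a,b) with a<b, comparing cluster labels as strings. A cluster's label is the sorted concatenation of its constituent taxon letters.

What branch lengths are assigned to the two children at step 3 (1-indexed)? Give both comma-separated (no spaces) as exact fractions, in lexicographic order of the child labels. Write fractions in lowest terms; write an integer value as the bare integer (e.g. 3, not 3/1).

iteration 1: select A,M (d=3); attach at lengths (3/2, 3/2); label the merged cluster AM
  updated: d(AM,C)=12, d(AM,D)=21/2, d(AM,K)=45/2, d(AM,Q)=99/2
iteration 2: select D,Q (d=5); attach at lengths (5/2, 5/2); label the merged cluster DQ
  updated: d(AM,DQ)=30, d(C,DQ)=77/2, d(DQ,K)=85/2
iteration 3: select AM,C (d=12); attach at lengths (9/2, 6); label the merged cluster ACM
  updated: d(ACM,DQ)=197/6, d(ACM,K)=73/3
iteration 4: select ACM,K (d=73/3); attach at lengths (37/6, 73/6); label the merged cluster ACKM
  updated: d(ACKM,DQ)=141/4
iteration 5: select ACKM,DQ (d=141/4); attach at lengths (131/24, 121/8); label the merged cluster ACDKMQ
final tree: ((((A:3/2,M:3/2):9/2,C:6):37/6,K:73/6):131/24,(D:5/2,Q:5/2):121/8)
total length: 689/12

9/2,6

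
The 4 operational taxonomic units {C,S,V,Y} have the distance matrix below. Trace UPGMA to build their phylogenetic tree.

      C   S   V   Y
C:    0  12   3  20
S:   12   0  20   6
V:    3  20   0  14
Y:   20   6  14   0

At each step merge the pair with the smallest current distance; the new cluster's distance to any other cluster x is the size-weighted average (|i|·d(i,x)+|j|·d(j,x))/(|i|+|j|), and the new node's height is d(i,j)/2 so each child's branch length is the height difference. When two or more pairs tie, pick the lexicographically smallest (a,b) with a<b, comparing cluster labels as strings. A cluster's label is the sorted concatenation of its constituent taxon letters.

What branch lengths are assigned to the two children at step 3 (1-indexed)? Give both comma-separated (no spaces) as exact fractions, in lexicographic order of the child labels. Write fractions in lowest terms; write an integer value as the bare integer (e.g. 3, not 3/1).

27/4,21/4

step 1: merge (C,V) at d=3; branch lengths C→3/2, V→3/2; new cluster CV
  updated: d(CV,S)=16, d(CV,Y)=17
step 2: merge (S,Y) at d=6; branch lengths S→3, Y→3; new cluster SY
  updated: d(CV,SY)=33/2
step 3: merge (CV,SY) at d=33/2; branch lengths CV→27/4, SY→21/4; new cluster CSVY
final tree: ((C:3/2,V:3/2):27/4,(S:3,Y:3):21/4)
total length: 21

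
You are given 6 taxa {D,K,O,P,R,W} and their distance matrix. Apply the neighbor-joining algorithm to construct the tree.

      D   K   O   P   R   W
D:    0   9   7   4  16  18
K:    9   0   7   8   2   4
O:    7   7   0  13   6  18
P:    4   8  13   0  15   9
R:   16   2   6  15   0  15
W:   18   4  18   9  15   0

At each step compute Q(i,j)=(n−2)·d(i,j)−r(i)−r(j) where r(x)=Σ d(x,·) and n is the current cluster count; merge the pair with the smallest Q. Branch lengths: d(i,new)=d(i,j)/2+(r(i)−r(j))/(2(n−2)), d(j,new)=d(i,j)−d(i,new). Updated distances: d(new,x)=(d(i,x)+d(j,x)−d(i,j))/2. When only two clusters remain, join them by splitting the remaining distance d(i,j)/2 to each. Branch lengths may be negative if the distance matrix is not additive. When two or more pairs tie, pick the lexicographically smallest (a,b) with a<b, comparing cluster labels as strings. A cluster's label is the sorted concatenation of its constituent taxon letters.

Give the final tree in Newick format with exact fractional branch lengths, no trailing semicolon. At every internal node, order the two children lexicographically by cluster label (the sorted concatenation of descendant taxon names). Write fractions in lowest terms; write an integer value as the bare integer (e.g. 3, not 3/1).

iteration 1: select D,P (d=4, Q=-87); attach at lengths (21/8, 11/8); label the merged cluster DP
  updated: d(DP,K)=13/2, d(DP,O)=8, d(DP,R)=27/2, d(DP,W)=23/2
iteration 2: select O,R (d=6, Q=-115/2); attach at lengths (41/12, 31/12); label the merged cluster OR
  updated: d(DP,OR)=31/4, d(K,OR)=3/2, d(OR,W)=27/2
iteration 3: select DP,OR (d=31/4, Q=-33); attach at lengths (37/8, 25/8); label the merged cluster DOPR
  updated: d(DOPR,K)=1/8, d(DOPR,W)=69/8
iteration 4: select DOPR,K (d=1/8, Q=-51/4); attach at lengths (19/8, -9/4); label the merged cluster DKOPR
  updated: d(DKOPR,W)=25/4
iteration 5: select DKOPR,W (d=25/4); attach at lengths (25/8, 25/8); label the merged cluster DKOPRW
final tree: ((((D:21/8,P:11/8):37/8,(O:41/12,R:31/12):25/8):19/8,K:-9/4):25/8,W:25/8)
total length: 193/8

((((D:21/8,P:11/8):37/8,(O:41/12,R:31/12):25/8):19/8,K:-9/4):25/8,W:25/8)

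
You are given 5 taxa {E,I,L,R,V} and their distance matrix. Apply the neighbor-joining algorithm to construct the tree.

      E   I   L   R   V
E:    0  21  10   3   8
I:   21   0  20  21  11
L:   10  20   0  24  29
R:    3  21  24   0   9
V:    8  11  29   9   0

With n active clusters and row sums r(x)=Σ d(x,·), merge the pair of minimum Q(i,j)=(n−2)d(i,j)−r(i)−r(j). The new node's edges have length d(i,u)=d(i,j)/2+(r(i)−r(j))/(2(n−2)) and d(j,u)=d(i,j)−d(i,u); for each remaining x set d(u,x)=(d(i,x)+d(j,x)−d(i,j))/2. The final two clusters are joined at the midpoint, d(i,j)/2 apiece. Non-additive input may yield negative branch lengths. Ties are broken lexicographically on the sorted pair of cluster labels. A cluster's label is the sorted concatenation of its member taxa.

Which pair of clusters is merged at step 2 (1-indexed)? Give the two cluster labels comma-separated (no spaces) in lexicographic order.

E,L

step 1: merge (I,V) at d=11, Q=-97; branch lengths I→49/6, V→17/6; new cluster IV
  updated: d(E,IV)=9, d(IV,L)=19, d(IV,R)=19/2
step 2: merge (E,L) at d=10, Q=-55; branch lengths E→-11/4, L→51/4; new cluster EL
  updated: d(EL,IV)=9, d(EL,R)=17/2
step 3: merge (EL,IV) at d=9, Q=-27; branch lengths EL→4, IV→5; new cluster EILV
  updated: d(EILV,R)=9/2
step 4: merge (EILV,R) at d=9/2; branch lengths EILV→9/4, R→9/4; new cluster EILRV
final tree: (((E:-11/4,L:51/4):4,(I:49/6,V:17/6):5):9/4,R:9/4)
total length: 69/2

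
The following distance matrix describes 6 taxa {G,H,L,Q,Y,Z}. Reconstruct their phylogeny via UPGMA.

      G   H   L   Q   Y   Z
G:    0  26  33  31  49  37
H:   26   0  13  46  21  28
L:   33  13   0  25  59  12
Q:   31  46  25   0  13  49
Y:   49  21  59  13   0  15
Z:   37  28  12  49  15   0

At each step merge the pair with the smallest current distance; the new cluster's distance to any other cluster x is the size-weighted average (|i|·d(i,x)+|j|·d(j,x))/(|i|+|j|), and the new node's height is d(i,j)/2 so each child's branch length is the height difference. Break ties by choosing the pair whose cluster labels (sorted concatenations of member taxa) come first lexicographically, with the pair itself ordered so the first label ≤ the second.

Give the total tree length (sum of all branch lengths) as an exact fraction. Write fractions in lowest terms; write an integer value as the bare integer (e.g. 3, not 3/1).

step 1: merge (L,Z) at d=12; branch lengths L→6, Z→6; new cluster LZ
  updated: d(G,LZ)=35, d(H,LZ)=41/2, d(LZ,Q)=37, d(LZ,Y)=37
step 2: merge (Q,Y) at d=13; branch lengths Q→13/2, Y→13/2; new cluster QY
  updated: d(G,QY)=40, d(H,QY)=67/2, d(LZ,QY)=37
step 3: merge (H,LZ) at d=41/2; branch lengths H→41/4, LZ→17/4; new cluster HLZ
  updated: d(G,HLZ)=32, d(HLZ,QY)=215/6
step 4: merge (G,HLZ) at d=32; branch lengths G→16, HLZ→23/4; new cluster GHLZ
  updated: d(GHLZ,QY)=295/8
step 5: merge (GHLZ,QY) at d=295/8; branch lengths GHLZ→39/16, QY→191/16; new cluster GHLQYZ
final tree: ((G:16,(H:41/4,(L:6,Z:6):17/4):23/4):39/16,(Q:13/2,Y:13/2):191/16)
total length: 605/8

605/8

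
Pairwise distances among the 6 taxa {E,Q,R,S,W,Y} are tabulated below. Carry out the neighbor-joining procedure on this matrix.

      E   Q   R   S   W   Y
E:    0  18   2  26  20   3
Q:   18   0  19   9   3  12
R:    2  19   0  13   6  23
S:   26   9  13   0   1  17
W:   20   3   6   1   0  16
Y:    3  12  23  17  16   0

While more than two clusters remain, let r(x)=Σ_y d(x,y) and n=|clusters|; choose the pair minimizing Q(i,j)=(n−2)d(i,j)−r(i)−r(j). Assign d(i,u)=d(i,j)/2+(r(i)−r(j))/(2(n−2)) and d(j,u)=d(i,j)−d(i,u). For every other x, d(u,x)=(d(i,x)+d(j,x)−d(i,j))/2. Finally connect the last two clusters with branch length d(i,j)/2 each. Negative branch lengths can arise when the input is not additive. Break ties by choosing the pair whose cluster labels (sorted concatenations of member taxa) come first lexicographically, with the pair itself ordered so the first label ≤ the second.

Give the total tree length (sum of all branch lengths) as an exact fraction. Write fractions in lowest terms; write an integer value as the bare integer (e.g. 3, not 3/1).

433/16

1. join E+Y (d=3, Q=-128) ⇒ EY; edges |E|=5/4, |Y|=7/4
  updated: d(EY,Q)=27/2, d(EY,R)=11, d(EY,S)=20, d(EY,W)=33/2
2. join EY+R (d=11, Q=-77) ⇒ ERY; edges |EY|=15/2, |R|=7/2
  updated: d(ERY,Q)=43/4, d(ERY,S)=11, d(ERY,W)=23/4
3. join ERY+Q (d=43/4, Q=-115/4) ⇒ EQRY; edges |ERY|=105/16, |Q|=67/16
  updated: d(EQRY,S)=37/8, d(EQRY,W)=-1
4. join EQRY+S (d=37/8, Q=-37/8) ⇒ EQRSY; edges |EQRY|=21/16, |S|=53/16
  updated: d(EQRSY,W)=-37/16
5. join EQRSY+W (d=-37/16) ⇒ EQRSWY; edges |EQRSY|=-37/32, |W|=-37/32
final tree: (((((E:5/4,Y:7/4):15/2,R:7/2):105/16,Q:67/16):21/16,S:53/16):-37/32,W:-37/32)
total length: 433/16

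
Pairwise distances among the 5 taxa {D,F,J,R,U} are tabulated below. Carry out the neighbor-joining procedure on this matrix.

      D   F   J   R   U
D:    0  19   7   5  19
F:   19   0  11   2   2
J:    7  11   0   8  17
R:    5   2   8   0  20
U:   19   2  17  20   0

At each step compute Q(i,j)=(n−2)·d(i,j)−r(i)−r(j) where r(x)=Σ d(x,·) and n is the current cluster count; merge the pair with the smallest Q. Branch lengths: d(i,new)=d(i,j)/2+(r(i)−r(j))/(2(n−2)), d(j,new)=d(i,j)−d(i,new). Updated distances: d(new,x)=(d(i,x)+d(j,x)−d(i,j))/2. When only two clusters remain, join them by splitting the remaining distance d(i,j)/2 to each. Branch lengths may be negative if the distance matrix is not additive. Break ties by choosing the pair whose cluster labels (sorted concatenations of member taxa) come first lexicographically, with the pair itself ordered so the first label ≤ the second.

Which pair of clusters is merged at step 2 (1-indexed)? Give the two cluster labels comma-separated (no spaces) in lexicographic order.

D,J

step 1: merge (F,U) at d=2, Q=-86; branch lengths F→-3, U→5; new cluster FU
  updated: d(D,FU)=18, d(FU,J)=13, d(FU,R)=10
step 2: merge (D,J) at d=7, Q=-44; branch lengths D→4, J→3; new cluster DJ
  updated: d(DJ,FU)=12, d(DJ,R)=3
step 3: merge (DJ,FU) at d=12, Q=-25; branch lengths DJ→5/2, FU→19/2; new cluster DFJU
  updated: d(DFJU,R)=1/2
step 4: merge (DFJU,R) at d=1/2; branch lengths DFJU→1/4, R→1/4; new cluster DFJRU
final tree: (((D:4,J:3):5/2,(F:-3,U:5):19/2):1/4,R:1/4)
total length: 43/2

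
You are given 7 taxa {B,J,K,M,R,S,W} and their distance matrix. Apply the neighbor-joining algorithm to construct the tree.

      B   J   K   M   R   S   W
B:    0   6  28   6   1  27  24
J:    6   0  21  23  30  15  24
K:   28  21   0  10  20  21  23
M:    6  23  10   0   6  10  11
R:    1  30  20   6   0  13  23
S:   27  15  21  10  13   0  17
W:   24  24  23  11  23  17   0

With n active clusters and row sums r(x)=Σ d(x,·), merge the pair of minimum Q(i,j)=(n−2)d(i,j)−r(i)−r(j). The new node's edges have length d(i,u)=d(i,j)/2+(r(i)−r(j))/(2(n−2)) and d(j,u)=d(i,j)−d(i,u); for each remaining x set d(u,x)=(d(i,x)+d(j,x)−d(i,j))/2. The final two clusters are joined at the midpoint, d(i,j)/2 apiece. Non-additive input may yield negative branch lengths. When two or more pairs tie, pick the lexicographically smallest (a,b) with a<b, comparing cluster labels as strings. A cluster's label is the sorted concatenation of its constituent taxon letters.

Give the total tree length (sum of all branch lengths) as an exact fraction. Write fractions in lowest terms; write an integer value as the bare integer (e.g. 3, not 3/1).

405/8

iteration 1: select B,J (d=6, Q=-181); attach at lengths (3/10, 57/10); label the merged cluster BJ
  updated: d(BJ,K)=43/2, d(BJ,M)=23/2, d(BJ,R)=25/2, d(BJ,S)=18, d(BJ,W)=21
iteration 2: select BJ,R (d=25/2, Q=-109); attach at lengths (15/2, 5); label the merged cluster BJR
  updated: d(BJR,K)=29/2, d(BJR,M)=5/2, d(BJR,S)=37/4, d(BJR,W)=63/4
iteration 3: select S,W (d=17, Q=-73); attach at lengths (83/12, 121/12); label the merged cluster SW
  updated: d(BJR,SW)=4, d(K,SW)=27/2, d(M,SW)=2
iteration 4: select BJR,SW (d=4, Q=-65/2); attach at lengths (19/8, 13/8); label the merged cluster BJRSW
  updated: d(BJRSW,K)=12, d(BJRSW,M)=1/4
iteration 5: select BJRSW,K (d=12, Q=-89/4); attach at lengths (9/8, 87/8); label the merged cluster BJKRSW
  updated: d(BJKRSW,M)=-7/8
iteration 6: select BJKRSW,M (d=-7/8); attach at lengths (-7/16, -7/16); label the merged cluster BJKMRSW
final tree: (((((B:3/10,J:57/10):15/2,R:5):19/8,(S:83/12,W:121/12):13/8):9/8,K:87/8):-7/16,M:-7/16)
total length: 405/8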